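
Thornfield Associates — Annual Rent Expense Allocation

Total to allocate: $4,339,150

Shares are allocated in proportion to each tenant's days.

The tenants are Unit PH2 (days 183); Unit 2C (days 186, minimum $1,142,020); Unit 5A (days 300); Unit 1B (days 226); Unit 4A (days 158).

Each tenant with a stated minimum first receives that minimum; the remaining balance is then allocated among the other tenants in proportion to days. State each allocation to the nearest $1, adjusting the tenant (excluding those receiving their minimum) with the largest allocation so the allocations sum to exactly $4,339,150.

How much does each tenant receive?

Minimums first: Unit 2C $1,142,020. Balance $3,197,130.
Balance split over remaining days 867: Unit PH2 674,826.75 → $674,827; Unit 5A 1,106,273.36 → $1,106,273; Unit 1B 833,392.60 → $833,393; Unit 4A 582,637.30 → $582,637.

Unit PH2: $674,827 | Unit 2C: $1,142,020 | Unit 5A: $1,106,273 | Unit 1B: $833,393 | Unit 4A: $582,637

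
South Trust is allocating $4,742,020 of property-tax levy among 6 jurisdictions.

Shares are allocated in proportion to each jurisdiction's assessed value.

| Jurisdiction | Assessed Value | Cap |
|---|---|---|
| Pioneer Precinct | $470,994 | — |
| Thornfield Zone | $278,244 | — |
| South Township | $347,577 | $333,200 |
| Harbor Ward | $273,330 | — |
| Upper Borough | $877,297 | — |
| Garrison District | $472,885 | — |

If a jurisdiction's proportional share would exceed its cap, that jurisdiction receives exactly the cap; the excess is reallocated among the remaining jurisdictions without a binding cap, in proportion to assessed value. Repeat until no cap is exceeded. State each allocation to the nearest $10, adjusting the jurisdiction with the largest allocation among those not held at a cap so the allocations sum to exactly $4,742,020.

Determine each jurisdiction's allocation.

Combined assessed value = 2,720,327.
Pro-rata shares before constraints: Pioneer Precinct 821,027.39; Thornfield Zone 485,029.41; South Township 605,889.32; Harbor Ward 476,463.43; Upper Borough 1,529,286.71; Garrison District 824,323.74.
Cap binds for South Township ($333,200); residual $4,408,820 reallocated over remaining assessed value 2,372,750.
Remaining shares: Pioneer Precinct 875,156.58 → $875,160; Thornfield Zone 517,006.73 → $517,010; Harbor Ward 507,876.00 → $507,880; Upper Borough 1,630,110.45 → $1,630,110; Garrison District 878,670.25 → $878,670.
Rounding difference −$10 applied to Upper Borough → $1,630,100.

Pioneer Precinct: $875,160 · Thornfield Zone: $517,010 · South Township: $333,200 · Harbor Ward: $507,880 · Upper Borough: $1,630,100 · Garrison District: $878,670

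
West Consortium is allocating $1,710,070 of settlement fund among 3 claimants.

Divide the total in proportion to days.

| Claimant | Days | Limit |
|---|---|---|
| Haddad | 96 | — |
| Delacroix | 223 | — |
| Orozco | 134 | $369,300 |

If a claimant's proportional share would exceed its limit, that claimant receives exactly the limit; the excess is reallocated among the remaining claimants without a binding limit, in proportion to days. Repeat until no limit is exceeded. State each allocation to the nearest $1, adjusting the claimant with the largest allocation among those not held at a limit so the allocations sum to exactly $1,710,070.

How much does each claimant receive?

Combined days = 453.
Pro-rata shares before constraints: Haddad 362,398.94; Delacroix 841,822.54; Orozco 505,848.52.
Held at cap: Orozco ($369,300); remaining pool $1,340,770 reallocated over remaining days 319.
Remaining shares: Haddad 403,491.91 → $403,492; Delacroix 937,278.09 → $937,278.

Haddad: $403,492 · Delacroix: $937,278 · Orozco: $369,300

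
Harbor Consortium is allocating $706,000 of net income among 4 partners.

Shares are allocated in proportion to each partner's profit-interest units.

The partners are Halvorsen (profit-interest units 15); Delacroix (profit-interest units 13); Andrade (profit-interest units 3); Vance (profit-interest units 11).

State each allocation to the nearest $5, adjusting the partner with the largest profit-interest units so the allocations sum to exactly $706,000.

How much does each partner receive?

Combined profit-interest units = 15 + 13 + 3 + 11 = 42.
Unrounded shares: Halvorsen 252,142.86; Delacroix 218,523.81; Andrade 50,428.57; Vance 184,904.76.
At nearest $5: Halvorsen $252,145; Delacroix $218,525; Andrade $50,430; Vance $184,905. Sum = $706,005.
Difference $706,000 − $706,005 = −$5 applied to largest profit-interest units (Halvorsen): Halvorsen becomes $252,140.

Halvorsen: $252,140 · Delacroix: $218,525 · Andrade: $50,430 · Vance: $184,905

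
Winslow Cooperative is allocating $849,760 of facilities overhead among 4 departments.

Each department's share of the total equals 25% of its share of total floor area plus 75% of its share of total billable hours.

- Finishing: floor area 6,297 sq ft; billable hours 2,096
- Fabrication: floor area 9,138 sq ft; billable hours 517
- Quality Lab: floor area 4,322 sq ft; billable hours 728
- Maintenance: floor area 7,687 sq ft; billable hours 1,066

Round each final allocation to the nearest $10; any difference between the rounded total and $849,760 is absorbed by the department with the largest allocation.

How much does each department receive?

Totals — floor area 27,444, billable hours 4,407.
Composite weights (25% floor area + 75% billable hours): Finishing 0.4141; Fabrication 0.1712; Quality Lab 0.1633; Maintenance 0.2514.
Proportional shares: Finishing 351,858.00; Fabrication 145,502.08; Quality Lab 138,735.97; Maintenance 213,663.95.
Rounded to nearest $10: Finishing $351,860; Fabrication $145,500; Quality Lab $138,740; Maintenance $213,660. Sum = $849,760.
Sum already equals the total — no adjustment.

Finishing: $351,860; Fabrication: $145,500; Quality Lab: $138,740; Maintenance: $213,660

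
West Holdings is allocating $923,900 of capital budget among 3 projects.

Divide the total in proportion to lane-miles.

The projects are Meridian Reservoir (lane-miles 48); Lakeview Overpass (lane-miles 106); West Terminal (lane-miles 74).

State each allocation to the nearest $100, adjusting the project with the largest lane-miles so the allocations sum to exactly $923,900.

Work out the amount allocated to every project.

Sum of lane-miles: 48 + 106 + 74 = 228.
Unrounded shares: Meridian Reservoir 194,505.26; Lakeview Overpass 429,532.46; West Terminal 299,862.28.
Rounded to nearest $100: Meridian Reservoir $194,500; Lakeview Overpass $429,500; West Terminal $299,900. Sum = $923,900.
Sum already equals the total — no adjustment.

Meridian Reservoir: $194,500; Lakeview Overpass: $429,500; West Terminal: $299,900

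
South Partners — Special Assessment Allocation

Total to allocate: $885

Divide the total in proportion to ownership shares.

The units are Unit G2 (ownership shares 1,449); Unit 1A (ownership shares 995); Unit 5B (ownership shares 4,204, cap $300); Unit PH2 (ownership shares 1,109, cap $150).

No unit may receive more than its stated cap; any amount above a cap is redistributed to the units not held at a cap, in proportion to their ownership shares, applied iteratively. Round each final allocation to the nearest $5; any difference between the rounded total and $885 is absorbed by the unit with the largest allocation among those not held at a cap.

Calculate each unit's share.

Unit G2: $260; Unit 1A: $175; Unit 5B: $300; Unit PH2: $150

Sum of ownership shares: 7,757.
Pro-rata shares before constraints: Unit G2 165.32; Unit 1A 113.52; Unit 5B 479.64; Unit PH2 126.53.
Held at cap: Unit 5B ($300); residual $585 reallocated over remaining ownership shares 3,553.
Held at cap: Unit PH2 ($150); residual $435 reallocated over remaining ownership shares 2,444.
Remaining shares: Unit G2 257.90 → $260; Unit 1A 177.10 → $175.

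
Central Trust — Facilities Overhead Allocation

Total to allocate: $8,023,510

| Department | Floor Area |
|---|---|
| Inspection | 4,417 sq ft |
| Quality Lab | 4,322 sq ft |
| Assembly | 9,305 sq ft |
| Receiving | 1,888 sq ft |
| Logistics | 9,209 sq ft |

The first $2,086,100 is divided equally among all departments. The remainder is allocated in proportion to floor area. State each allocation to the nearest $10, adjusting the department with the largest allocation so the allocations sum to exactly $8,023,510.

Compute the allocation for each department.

Equal tier: $2,086,100 ÷ 5 = $417,220 apiece.
Remainder $5,937,410 by floor area (total 29,141): Inspection 899,953.33 → $899,950; Quality Lab 880,597.30 → $880,600; Assembly 1,895,871.80 → $1,895,870; Receiving 384,675.55 → $384,680; Logistics 1,876,312.02 → $1,876,310.
Totals: Inspection $417,220 + $899,950 = $1,317,170; Quality Lab $417,220 + $880,600 = $1,297,820; Assembly $417,220 + $1,895,870 = $2,313,090; Receiving $417,220 + $384,680 = $801,900; Logistics $417,220 + $1,876,310 = $2,293,530.

Inspection: $1,317,170 · Quality Lab: $1,297,820 · Assembly: $2,313,090 · Receiving: $801,900 · Logistics: $2,293,530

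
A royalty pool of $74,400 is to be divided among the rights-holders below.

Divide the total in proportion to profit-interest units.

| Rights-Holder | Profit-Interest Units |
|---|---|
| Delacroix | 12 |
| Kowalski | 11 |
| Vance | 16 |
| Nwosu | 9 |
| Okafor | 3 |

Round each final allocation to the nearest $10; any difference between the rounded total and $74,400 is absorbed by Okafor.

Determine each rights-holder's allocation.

Delacroix: $17,510 | Kowalski: $16,050 | Vance: $23,340 | Nwosu: $13,130 | Okafor: $4,370

Combined profit-interest units = 51.
Pro-rata amounts: Delacroix 12/51 × $74,400 = 17,505.88; Kowalski 11/51 × $74,400 = 16,047.06; Vance 16/51 × $74,400 = 23,341.18; Nwosu 9/51 × $74,400 = 13,129.41; Okafor 3/51 × $74,400 = 4,376.47.
At nearest $10: Delacroix $17,510; Kowalski $16,050; Vance $23,340; Nwosu $13,130; Okafor $4,380. Sum = $74,410.
Difference $74,400 − $74,410 = −$10 applied to Okafor: Okafor becomes $4,370.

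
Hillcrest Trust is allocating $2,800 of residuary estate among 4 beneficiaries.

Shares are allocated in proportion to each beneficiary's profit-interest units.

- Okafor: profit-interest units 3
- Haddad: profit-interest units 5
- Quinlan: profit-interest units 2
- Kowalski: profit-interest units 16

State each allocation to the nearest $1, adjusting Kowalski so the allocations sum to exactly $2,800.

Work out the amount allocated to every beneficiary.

Okafor: $323; Haddad: $538; Quinlan: $215; Kowalski: $1,724

Sum of profit-interest units: 26.
Pro-rata amounts: Okafor 3/26 × $2,800 = 323.08; Haddad 5/26 × $2,800 = 538.46; Quinlan 2/26 × $2,800 = 215.38; Kowalski 16/26 × $2,800 = 1,723.08.
After rounding ($1): Okafor $323; Haddad $538; Quinlan $215; Kowalski $1,723. Sum = $2,799.
Difference $2,800 − $2,799 = +$1 applied to Kowalski: Kowalski becomes $1,724.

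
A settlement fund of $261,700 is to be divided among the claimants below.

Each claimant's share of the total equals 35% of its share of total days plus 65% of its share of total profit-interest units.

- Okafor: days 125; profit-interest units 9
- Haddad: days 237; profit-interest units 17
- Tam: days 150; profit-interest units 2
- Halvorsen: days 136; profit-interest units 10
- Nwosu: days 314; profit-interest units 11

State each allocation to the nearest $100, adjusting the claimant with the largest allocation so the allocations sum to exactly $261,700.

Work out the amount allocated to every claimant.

Okafor: $43,100 | Haddad: $81,600 | Tam: $21,200 | Halvorsen: $47,700 | Nwosu: $68,100

Days total 962; profit-interest units total 49.
Composite weights (35% days + 65% profit-interest units): Okafor 0.1649; Haddad 0.3117; Tam 0.0811; Halvorsen 0.1821; Nwosu 0.2602.
Pro-rata amounts: Okafor 43,145.41; Haddad 81,581.52; Tam 21,225.03; Halvorsen 47,664.29; Nwosu 68,083.75.
At nearest $100: Okafor $43,100; Haddad $81,600; Tam $21,200; Halvorsen $47,700; Nwosu $68,100. Sum = $261,700.
Sum already equals the total — no adjustment.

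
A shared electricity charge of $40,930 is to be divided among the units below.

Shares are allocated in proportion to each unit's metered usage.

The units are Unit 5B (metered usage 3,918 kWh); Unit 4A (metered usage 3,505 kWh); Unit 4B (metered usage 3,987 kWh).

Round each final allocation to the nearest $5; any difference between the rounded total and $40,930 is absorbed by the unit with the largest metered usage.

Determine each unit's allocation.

Unit 5B: $14,055 · Unit 4A: $12,575 · Unit 4B: $14,300

Sum of metered usage: 3,918 + 3,505 + 3,987 = 11,410.
Proportional shares: Unit 5B 14,054.67; Unit 4A 12,573.15; Unit 4B 14,302.18.
After rounding ($5): Unit 5B $14,055; Unit 4A $12,575; Unit 4B $14,300. Sum = $40,930.
Sum already equals the total — no adjustment.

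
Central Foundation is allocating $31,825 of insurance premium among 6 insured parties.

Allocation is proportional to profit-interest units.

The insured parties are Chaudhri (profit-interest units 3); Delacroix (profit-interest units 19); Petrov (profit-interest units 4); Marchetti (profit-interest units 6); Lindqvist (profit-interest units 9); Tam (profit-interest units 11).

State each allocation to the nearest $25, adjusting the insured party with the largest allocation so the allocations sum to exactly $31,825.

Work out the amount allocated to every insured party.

Chaudhri: $1,825 · Delacroix: $11,650 · Petrov: $2,450 · Marchetti: $3,675 · Lindqvist: $5,500 · Tam: $6,725

Combined profit-interest units = 52.
Pro-rata amounts: Chaudhri 3/52 × $31,825 = 1,836.06; Delacroix 19/52 × $31,825 = 11,628.37; Petrov 4/52 × $31,825 = 2,448.08; Marchetti 6/52 × $31,825 = 3,672.12; Lindqvist 9/52 × $31,825 = 5,508.17; Tam 11/52 × $31,825 = 6,732.21.
At nearest $25: Chaudhri $1,825; Delacroix $11,625; Petrov $2,450; Marchetti $3,675; Lindqvist $5,500; Tam $6,725. Sum = $31,800.
Difference $31,825 − $31,800 = +$25 applied to largest allocation (Delacroix): Delacroix becomes $11,650.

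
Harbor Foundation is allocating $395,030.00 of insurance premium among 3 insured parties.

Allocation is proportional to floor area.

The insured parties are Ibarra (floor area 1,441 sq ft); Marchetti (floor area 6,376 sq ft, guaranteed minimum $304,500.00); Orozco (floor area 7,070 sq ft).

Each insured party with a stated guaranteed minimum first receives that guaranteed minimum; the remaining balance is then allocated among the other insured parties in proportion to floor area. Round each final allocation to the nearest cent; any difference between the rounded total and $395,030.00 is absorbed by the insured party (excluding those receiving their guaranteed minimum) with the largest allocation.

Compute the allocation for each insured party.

Guaranteed amounts: Marchetti $304,500.00. Balance $90,530.00.
Balance split over remaining floor area 8,511: Ibarra 15,327.6618 → $15,327.66; Orozco 75,202.3382 → $75,202.34.

Ibarra: $15,327.66; Marchetti: $304,500.00; Orozco: $75,202.34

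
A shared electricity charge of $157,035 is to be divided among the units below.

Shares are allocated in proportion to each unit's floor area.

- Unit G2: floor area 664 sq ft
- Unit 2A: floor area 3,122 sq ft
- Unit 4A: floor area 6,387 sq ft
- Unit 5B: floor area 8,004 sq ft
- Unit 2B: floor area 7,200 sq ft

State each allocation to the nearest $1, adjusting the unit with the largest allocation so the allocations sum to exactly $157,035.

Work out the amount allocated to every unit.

Combined floor area = 25,377.
Pro-rata amounts: Unit G2 664/25,377 × $157,035 = 4,108.89; Unit 2A 3,122/25,377 × $157,035 = 19,319.20; Unit 4A 6,387/25,377 × $157,035 = 39,523.29; Unit 5B 8,004/25,377 × $157,035 = 49,529.42; Unit 2B 7,200/25,377 × $157,035 = 44,554.20.
After rounding ($1): Unit G2 $4,109; Unit 2A $19,319; Unit 4A $39,523; Unit 5B $49,529; Unit 2B $44,554. Sum = $157,034.
Difference $157,035 − $157,034 = +$1 applied to largest allocation (Unit 5B): Unit 5B becomes $49,530.

Unit G2: $4,109 · Unit 2A: $19,319 · Unit 4A: $39,523 · Unit 5B: $49,530 · Unit 2B: $44,554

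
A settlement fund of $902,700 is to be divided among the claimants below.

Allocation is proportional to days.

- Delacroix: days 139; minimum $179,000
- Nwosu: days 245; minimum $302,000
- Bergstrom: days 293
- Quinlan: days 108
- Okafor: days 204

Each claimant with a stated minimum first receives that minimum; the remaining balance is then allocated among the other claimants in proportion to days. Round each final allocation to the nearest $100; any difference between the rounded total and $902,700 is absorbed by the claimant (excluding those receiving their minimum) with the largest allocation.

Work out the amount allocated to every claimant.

Guaranteed amounts: Delacroix $179,000; Nwosu $302,000. Balance $421,700.
Balance split over remaining days 605: Bergstrom 204,228.26 → $204,200; Quinlan 75,278.68 → $75,300; Okafor 142,193.06 → $142,200.

Delacroix: $179,000 | Nwosu: $302,000 | Bergstrom: $204,200 | Quinlan: $75,300 | Okafor: $142,200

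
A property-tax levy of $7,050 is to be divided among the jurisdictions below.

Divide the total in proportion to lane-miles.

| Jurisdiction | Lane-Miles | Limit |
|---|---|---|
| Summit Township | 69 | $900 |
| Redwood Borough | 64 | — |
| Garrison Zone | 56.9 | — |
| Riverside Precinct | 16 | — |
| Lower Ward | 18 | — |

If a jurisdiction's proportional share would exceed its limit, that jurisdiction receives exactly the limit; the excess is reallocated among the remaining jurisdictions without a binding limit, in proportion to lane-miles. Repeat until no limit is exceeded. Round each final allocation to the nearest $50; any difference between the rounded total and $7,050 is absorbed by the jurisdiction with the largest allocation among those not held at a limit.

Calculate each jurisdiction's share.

Sum of lane-miles: 223.9.
Pro-rata shares before constraints: Summit Township 2,172.62; Redwood Borough 2,015.19; Garrison Zone 1,791.63; Riverside Precinct 503.80; Lower Ward 566.77.
Capped: Summit Township ($900); remaining pool $6,150 reallocated over remaining lane-miles 154.9.
Redistributed shares: Redwood Borough 2,540.99 → $2,550; Garrison Zone 2,259.10 → $2,250; Riverside Precinct 635.25 → $650; Lower Ward 714.65 → $700.

Summit Township: $900 · Redwood Borough: $2,550 · Garrison Zone: $2,250 · Riverside Precinct: $650 · Lower Ward: $700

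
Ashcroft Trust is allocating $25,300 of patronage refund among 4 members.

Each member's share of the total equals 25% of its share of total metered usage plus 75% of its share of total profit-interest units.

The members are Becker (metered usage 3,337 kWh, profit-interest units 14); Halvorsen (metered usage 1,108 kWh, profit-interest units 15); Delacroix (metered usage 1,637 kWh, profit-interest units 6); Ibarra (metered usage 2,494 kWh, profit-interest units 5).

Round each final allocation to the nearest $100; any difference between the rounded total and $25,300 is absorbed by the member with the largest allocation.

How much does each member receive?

Becker: $9,100 | Halvorsen: $7,900 | Delacroix: $4,100 | Ibarra: $4,200

Metered usage total 8,576; profit-interest units total 40.
Blended shares (25% metered usage + 75% profit-interest units): Becker 0.3598; Halvorsen 0.3135; Delacroix 0.1602; Ibarra 0.1665.
Raw shares: Becker 9,102.37; Halvorsen 7,932.80; Delacroix 4,053.58; Ibarra 4,211.26.
After rounding ($100): Becker $9,100; Halvorsen $7,900; Delacroix $4,100; Ibarra $4,200. Sum = $25,300.
Rounded total matches; no reconciliation needed.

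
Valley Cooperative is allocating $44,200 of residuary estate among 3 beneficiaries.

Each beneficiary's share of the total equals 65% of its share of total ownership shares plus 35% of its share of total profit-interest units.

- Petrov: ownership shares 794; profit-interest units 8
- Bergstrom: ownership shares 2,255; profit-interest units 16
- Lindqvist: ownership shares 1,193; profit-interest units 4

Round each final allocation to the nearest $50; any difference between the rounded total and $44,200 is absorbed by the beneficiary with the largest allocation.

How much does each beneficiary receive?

Totals — ownership shares 4,242, profit-interest units 28.
Composite weights (65% ownership shares + 35% profit-interest units): Petrov 0.2217; Bergstrom 0.5455; Lindqvist 0.2328.
Unrounded shares: Petrov 9,797.56; Bergstrom 24,112.55; Lindqvist 10,289.89.
Rounded to nearest $50: Petrov $9,800; Bergstrom $24,100; Lindqvist $10,300. Sum = $44,200.
No rounding difference to absorb.

Petrov: $9,800; Bergstrom: $24,100; Lindqvist: $10,300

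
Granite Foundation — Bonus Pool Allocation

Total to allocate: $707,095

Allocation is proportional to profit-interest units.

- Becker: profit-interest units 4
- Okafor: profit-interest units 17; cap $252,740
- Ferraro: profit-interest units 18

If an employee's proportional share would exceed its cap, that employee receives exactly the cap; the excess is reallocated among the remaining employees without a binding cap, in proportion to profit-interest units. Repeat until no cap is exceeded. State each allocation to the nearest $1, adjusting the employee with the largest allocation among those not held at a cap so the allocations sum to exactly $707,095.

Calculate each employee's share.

Becker: $82,610 | Okafor: $252,740 | Ferraro: $371,745

Combined profit-interest units = 39.
Proportional shares (ignoring caps): Becker 72,522.56; Okafor 308,220.90; Ferraro 326,351.54.
Held at cap: Okafor ($252,740); residual $454,355 reallocated over remaining profit-interest units 22.
Remaining shares: Becker 82,610.00 → $82,610; Ferraro 371,745.00 → $371,745.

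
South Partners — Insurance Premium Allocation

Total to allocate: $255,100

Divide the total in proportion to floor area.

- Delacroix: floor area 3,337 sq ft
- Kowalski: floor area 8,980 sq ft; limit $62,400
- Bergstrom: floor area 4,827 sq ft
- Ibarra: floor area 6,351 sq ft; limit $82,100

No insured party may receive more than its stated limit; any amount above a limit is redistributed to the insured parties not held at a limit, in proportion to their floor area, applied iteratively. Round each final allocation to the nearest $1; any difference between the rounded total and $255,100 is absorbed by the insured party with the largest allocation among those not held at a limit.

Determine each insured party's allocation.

Delacroix: $45,207 · Kowalski: $62,400 · Bergstrom: $65,393 · Ibarra: $82,100

Total floor area = 23,495.
Proportional shares (ignoring caps): Delacroix 36,231.91; Kowalski 97,501.51; Bergstrom 52,409.78; Ibarra 68,956.80.
Held at cap: Kowalski ($62,400); balance $192,700 reallocated over remaining floor area 14,515.
Held at cap: Ibarra ($82,100); balance $110,600 reallocated over remaining floor area 8,164.
Remaining shares: Delacroix 45,207.28 → $45,207; Bergstrom 65,392.72 → $65,393.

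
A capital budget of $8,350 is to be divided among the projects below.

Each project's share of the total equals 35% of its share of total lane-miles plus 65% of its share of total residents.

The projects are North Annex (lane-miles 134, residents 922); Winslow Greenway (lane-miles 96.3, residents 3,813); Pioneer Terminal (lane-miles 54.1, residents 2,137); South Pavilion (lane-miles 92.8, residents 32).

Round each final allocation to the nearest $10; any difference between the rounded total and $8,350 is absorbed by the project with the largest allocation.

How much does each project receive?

Lane-miles total 377.2; residents total 6,904.
Combined weights (35% lane-miles + 65% residents): North Annex 0.2111; Winslow Greenway 0.4483; Pioneer Terminal 0.2514; South Pavilion 0.0891.
Raw shares: North Annex 1,763.04; Winslow Greenway 3,743.67; Pioneer Terminal 2,099.14; South Pavilion 744.16.
After rounding ($10): North Annex $1,760; Winslow Greenway $3,740; Pioneer Terminal $2,100; South Pavilion $740. Sum = $8,340.
Difference $8,350 − $8,340 = +$10 applied to largest allocation (Winslow Greenway): Winslow Greenway becomes $3,750.

North Annex: $1,760; Winslow Greenway: $3,750; Pioneer Terminal: $2,100; South Pavilion: $740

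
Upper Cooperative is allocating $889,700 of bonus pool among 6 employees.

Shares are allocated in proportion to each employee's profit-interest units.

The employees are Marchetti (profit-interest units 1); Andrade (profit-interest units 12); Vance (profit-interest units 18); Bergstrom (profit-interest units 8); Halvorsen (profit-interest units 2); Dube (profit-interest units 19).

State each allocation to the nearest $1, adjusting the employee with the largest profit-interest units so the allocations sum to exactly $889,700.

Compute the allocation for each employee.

Profit-interest units total: 1 + 12 + 18 + 8 + 2 + 19 = 60.
Unrounded shares: Marchetti 14,828.33; Andrade 177,940.00; Vance 266,910.00; Bergstrom 118,626.67; Halvorsen 29,656.67; Dube 281,738.33.
At nearest $1: Marchetti $14,828; Andrade $177,940; Vance $266,910; Bergstrom $118,627; Halvorsen $29,657; Dube $281,738. Sum = $889,700.
No rounding difference to absorb.

Marchetti: $14,828 | Andrade: $177,940 | Vance: $266,910 | Bergstrom: $118,627 | Halvorsen: $29,657 | Dube: $281,738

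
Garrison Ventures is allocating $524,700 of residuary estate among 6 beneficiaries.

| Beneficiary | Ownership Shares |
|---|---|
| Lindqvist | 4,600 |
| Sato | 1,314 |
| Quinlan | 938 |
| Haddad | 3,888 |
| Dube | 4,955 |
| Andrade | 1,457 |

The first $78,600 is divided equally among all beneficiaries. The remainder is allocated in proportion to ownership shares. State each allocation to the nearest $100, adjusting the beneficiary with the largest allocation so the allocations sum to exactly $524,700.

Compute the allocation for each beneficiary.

First tranche $78,600 split equally: $13,100 each.
Remainder $446,100 by ownership shares (total 17,152): Lindqvist 119,639.69 → $119,600; Sato 34,175.34 → $34,200; Quinlan 24,396.09 → $24,400; Haddad 101,121.55 → $101,100; Dube 128,872.76 → $128,900; Andrade 37,894.57 → $37,900.
Totals: Lindqvist $13,100 + $119,600 = $132,700; Sato $13,100 + $34,200 = $47,300; Quinlan $13,100 + $24,400 = $37,500; Haddad $13,100 + $101,100 = $114,200; Dube $13,100 + $128,900 = $142,000; Andrade $13,100 + $37,900 = $51,000.

Lindqvist: $132,700; Sato: $47,300; Quinlan: $37,500; Haddad: $114,200; Dube: $142,000; Andrade: $51,000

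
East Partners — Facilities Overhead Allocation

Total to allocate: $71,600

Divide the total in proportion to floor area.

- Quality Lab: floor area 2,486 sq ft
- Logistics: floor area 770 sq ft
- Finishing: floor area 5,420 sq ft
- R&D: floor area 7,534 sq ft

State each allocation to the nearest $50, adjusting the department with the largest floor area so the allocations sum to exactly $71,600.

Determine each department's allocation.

Total floor area = 16,210.
Pro-rata amounts: Quality Lab 2,486/16,210 × $71,600 = 10,980.73; Logistics 770/16,210 × $71,600 = 3,401.11; Finishing 5,420/16,210 × $71,600 = 23,940.28; R&D 7,534/16,210 × $71,600 = 33,277.88.
At nearest $50: Quality Lab $11,000; Logistics $3,400; Finishing $23,950; R&D $33,300. Sum = $71,650.
Difference $71,600 − $71,650 = −$50 applied to largest floor area (R&D): R&D becomes $33,250.

Quality Lab: $11,000; Logistics: $3,400; Finishing: $23,950; R&D: $33,250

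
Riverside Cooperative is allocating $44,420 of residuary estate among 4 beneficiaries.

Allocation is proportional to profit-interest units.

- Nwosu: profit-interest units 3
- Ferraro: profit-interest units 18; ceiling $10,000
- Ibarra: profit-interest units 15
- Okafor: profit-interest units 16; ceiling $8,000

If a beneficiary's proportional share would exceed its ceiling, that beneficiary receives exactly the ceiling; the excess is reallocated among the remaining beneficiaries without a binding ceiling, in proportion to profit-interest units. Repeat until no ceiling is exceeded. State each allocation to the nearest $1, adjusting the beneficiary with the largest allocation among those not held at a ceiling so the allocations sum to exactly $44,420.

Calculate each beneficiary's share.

Nwosu: $4,403 · Ferraro: $10,000 · Ibarra: $22,017 · Okafor: $8,000

Combined profit-interest units = 52.
Unconstrained shares: Nwosu 2,562.69; Ferraro 15,376.15; Ibarra 12,813.46; Okafor 13,667.69.
Cap binds for Ferraro ($10,000), Okafor ($8,000); remaining pool $26,420 reallocated over remaining profit-interest units 18.
Redistributed shares: Nwosu 4,403.33 → $4,403; Ibarra 22,016.67 → $22,017.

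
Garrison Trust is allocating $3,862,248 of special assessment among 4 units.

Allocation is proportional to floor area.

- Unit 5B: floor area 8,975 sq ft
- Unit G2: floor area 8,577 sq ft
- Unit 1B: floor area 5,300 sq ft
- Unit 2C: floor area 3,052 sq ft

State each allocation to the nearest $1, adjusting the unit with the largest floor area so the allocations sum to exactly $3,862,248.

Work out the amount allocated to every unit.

Unit 5B: $1,338,159; Unit G2: $1,278,818; Unit 1B: $790,222; Unit 2C: $455,049

Floor area total: 8,975 + 8,577 + 5,300 + 3,052 = 25,904.
Proportional shares: Unit 5B 1,338,159.20; Unit G2 1,278,817.99; Unit 1B 790,222.14; Unit 2C 455,048.68.
Rounded to nearest $1: Unit 5B $1,338,159; Unit G2 $1,278,818; Unit 1B $790,222; Unit 2C $455,049. Sum = $3,862,248.
Rounded total matches; no reconciliation needed.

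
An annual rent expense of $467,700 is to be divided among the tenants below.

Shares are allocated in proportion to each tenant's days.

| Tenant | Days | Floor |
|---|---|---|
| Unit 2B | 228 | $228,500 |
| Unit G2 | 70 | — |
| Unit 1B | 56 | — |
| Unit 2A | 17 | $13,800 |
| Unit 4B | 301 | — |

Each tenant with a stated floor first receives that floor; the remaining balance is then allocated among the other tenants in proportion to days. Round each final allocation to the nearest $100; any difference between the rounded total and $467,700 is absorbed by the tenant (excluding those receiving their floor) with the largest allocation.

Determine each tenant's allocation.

Unit 2B: $228,500 | Unit G2: $37,000 | Unit 1B: $29,600 | Unit 2A: $13,800 | Unit 4B: $158,800

Fund the minimums — Unit 2B $228,500; Unit 2A $13,800. Remaining pool $225,400.
Remaining pool split over remaining days 427: Unit G2 36,950.82 → $37,000; Unit 1B 29,560.66 → $29,600; Unit 4B 158,888.52 → $158,900.
Rounding difference −$100 applied to Unit 4B → $158,800.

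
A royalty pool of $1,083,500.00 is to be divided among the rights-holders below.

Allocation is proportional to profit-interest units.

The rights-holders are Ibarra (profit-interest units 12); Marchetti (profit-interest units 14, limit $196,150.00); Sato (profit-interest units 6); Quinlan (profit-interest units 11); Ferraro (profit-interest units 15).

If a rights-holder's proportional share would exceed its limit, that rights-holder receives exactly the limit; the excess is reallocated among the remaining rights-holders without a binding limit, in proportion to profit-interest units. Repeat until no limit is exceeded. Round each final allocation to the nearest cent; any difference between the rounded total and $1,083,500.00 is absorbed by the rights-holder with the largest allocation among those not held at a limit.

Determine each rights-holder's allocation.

Ibarra: $242,004.55 · Marchetti: $196,150.00 · Sato: $121,002.27 · Quinlan: $221,837.50 · Ferraro: $302,505.68

Combined profit-interest units = 58.
Pro-rata shares before constraints: Ibarra 224,172.4138; Marchetti 261,534.4828; Sato 112,086.2069; Quinlan 205,491.3793; Ferraro 280,215.5172.
Held at cap: Marchetti ($196,150.00); residual $887,350.00 reallocated over remaining profit-interest units 44.
Shares after redistribution: Ibarra 242,004.5455 → $242,004.55; Sato 121,002.2727 → $121,002.27; Quinlan 221,837.5000 → $221,837.50; Ferraro 302,505.6818 → $302,505.68.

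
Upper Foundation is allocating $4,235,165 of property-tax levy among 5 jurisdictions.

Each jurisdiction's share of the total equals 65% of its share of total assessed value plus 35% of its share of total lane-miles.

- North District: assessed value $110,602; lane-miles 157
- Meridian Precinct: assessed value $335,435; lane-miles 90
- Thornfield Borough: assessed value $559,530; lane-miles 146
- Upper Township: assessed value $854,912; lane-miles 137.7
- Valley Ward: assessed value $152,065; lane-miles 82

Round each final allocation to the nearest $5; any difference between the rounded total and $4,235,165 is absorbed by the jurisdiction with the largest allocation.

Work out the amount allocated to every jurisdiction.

Assessed value total 2,012,544; lane-miles total 612.7.
Combined weights (65% assessed value + 35% lane-miles): North District 0.1254; Meridian Precinct 0.1597; Thornfield Borough 0.2641; Upper Township 0.3548; Valley Ward 0.0960.
Unrounded shares: North District 531,117.66; Meridian Precinct 676,561.98; Thornfield Borough 1,118,571.24; Upper Township 1,502,529.13; Valley Ward 406,384.98.
At nearest $5: North District $531,120; Meridian Precinct $676,560; Thornfield Borough $1,118,570; Upper Township $1,502,530; Valley Ward $406,385. Sum = $4,235,165.
No rounding difference to absorb.

North District: $531,120; Meridian Precinct: $676,560; Thornfield Borough: $1,118,570; Upper Township: $1,502,530; Valley Ward: $406,385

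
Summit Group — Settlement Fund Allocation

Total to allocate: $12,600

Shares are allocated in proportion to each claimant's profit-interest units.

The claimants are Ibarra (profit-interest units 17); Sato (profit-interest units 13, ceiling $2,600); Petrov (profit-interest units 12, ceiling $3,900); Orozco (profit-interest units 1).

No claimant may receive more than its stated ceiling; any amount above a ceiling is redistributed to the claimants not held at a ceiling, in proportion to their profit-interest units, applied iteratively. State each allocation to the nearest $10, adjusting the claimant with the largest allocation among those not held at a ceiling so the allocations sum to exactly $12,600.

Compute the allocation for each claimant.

Sum of profit-interest units: 43.
Unconstrained shares: Ibarra 4,981.40; Sato 3,809.30; Petrov 3,516.28; Orozco 293.02.
Capped: Sato ($2,600); residual $10,000 reallocated over remaining profit-interest units 30.
Capped: Petrov ($3,900); residual $6,100 reallocated over remaining profit-interest units 18.
Remaining shares: Ibarra 5,761.11 → $5,760; Orozco 338.89 → $340.

Ibarra: $5,760 | Sato: $2,600 | Petrov: $3,900 | Orozco: $340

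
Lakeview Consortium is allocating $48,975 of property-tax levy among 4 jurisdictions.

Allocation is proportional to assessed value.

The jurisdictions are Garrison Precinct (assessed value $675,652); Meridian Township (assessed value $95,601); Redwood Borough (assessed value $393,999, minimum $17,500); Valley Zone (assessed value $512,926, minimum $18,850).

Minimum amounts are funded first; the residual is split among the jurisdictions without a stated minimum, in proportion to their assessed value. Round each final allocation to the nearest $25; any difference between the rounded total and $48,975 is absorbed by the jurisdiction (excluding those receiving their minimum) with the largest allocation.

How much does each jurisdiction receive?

Garrison Precinct: $11,050 | Meridian Township: $1,575 | Redwood Borough: $17,500 | Valley Zone: $18,850

Guaranteed amounts: Redwood Borough $17,500; Valley Zone $18,850. Remaining pool $12,625.
Remaining pool split over remaining assessed value 771,253: Garrison Precinct 11,060.06 → $11,050; Meridian Township 1,564.94 → $1,575.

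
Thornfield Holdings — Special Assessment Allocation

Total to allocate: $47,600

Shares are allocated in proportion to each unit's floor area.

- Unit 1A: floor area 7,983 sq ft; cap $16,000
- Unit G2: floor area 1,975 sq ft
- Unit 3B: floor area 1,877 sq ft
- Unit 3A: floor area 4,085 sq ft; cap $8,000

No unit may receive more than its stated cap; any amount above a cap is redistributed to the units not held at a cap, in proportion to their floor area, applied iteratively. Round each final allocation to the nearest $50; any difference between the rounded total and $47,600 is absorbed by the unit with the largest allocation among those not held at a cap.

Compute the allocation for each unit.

Combined floor area = 15,920.
Proportional shares (ignoring caps): Unit 1A 23,868.77; Unit G2 5,905.15; Unit 3B 5,612.14; Unit 3A 12,213.94.
Held at cap: Unit 1A ($16,000), Unit 3A ($8,000); residual $23,600 reallocated over remaining floor area 3,852.
Remaining shares: Unit G2 12,100.21 → $12,100; Unit 3B 11,499.79 → $11,500.

Unit 1A: $16,000 | Unit G2: $12,100 | Unit 3B: $11,500 | Unit 3A: $8,000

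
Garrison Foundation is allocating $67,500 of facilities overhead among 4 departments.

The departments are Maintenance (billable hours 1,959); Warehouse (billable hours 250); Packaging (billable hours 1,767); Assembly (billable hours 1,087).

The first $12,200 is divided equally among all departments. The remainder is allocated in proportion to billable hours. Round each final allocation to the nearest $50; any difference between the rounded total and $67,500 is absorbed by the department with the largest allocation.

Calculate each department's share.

$12,200 shared equally gives $3,050 per department.
Remainder $55,300 by billable hours (total 5,063): Maintenance 21,396.94 → $21,400; Warehouse 2,730.59 → $2,750; Packaging 19,299.84 → $19,300; Assembly 11,872.62 → $11,850.
Totals: Maintenance $3,050 + $21,400 = $24,450; Warehouse $3,050 + $2,750 = $5,800; Packaging $3,050 + $19,300 = $22,350; Assembly $3,050 + $11,850 = $14,900.

Maintenance: $24,450 · Warehouse: $5,800 · Packaging: $22,350 · Assembly: $14,900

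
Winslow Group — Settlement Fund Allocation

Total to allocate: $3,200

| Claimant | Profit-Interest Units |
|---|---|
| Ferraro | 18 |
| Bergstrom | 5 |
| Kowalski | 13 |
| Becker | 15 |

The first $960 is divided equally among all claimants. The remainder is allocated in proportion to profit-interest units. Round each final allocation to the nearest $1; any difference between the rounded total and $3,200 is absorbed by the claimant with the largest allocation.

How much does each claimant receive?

Equal tier: $960 ÷ 4 = $240 apiece.
Remainder $2,240 by profit-interest units (total 51): Ferraro 790.59 → $791; Bergstrom 219.61 → $220; Kowalski 570.98 → $571; Becker 658.82 → $659.
Rounding difference −$1 on remainder applied to Ferraro.
Totals: Ferraro $240 + $790 = $1,030; Bergstrom $240 + $220 = $460; Kowalski $240 + $571 = $811; Becker $240 + $659 = $899.

Ferraro: $1,030; Bergstrom: $460; Kowalski: $811; Becker: $899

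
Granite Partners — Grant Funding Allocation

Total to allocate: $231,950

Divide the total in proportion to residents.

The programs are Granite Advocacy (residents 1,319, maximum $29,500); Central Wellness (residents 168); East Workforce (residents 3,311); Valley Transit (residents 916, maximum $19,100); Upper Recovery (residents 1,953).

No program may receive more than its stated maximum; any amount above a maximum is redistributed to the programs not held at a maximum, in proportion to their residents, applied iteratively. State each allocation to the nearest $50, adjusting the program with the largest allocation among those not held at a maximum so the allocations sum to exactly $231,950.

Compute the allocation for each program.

Granite Advocacy: $29,500 | Central Wellness: $5,650 | East Workforce: $111,800 | Valley Transit: $19,100 | Upper Recovery: $65,900

Sum of residents: 7,667.
Unconstrained shares: Granite Advocacy 39,903.75; Central Wellness 5,082.51; East Workforce 100,167.79; Valley Transit 27,711.78; Upper Recovery 59,084.17.
Held at cap: Granite Advocacy ($29,500), Valley Transit ($19,100); remaining pool $183,350 reallocated over remaining residents 5,432.
Remaining shares: Central Wellness 5,670.62 → $5,650; East Workforce 111,758.44 → $111,750; Upper Recovery 65,920.94 → $65,900.
Rounding difference +$50 applied to East Workforce → $111,800.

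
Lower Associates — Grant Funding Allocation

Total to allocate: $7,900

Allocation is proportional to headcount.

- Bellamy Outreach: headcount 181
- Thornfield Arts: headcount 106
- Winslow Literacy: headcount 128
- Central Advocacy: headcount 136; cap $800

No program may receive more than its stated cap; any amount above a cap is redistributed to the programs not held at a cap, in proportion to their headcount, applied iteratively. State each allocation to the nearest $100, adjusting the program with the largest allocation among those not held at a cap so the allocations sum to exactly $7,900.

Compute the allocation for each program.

Bellamy Outreach: $3,100; Thornfield Arts: $1,800; Winslow Literacy: $2,200; Central Advocacy: $800

Sum of headcount: 551.
Unconstrained shares: Bellamy Outreach 2,595.10; Thornfield Arts 1,519.78; Winslow Literacy 1,835.21; Central Advocacy 1,949.91.
Cap binds for Central Advocacy ($800); residual $7,100 reallocated over remaining headcount 415.
Redistributed shares: Bellamy Outreach 3,096.63 → $3,100; Thornfield Arts 1,813.49 → $1,800; Winslow Literacy 2,189.88 → $2,200.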